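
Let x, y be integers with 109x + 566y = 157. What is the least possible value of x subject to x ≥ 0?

gcd(566, 109) = 1  (566 = 5*109 + 21, 109 = 5*21 + 4, 21 = 5*4 + 1, 4 = 4*1).
1 divides 157, so solutions exist.
Back-substituting, 109*(-135) + 566*(26) = 1.
Scale by 157/1 = 157: (x₀, y₀) = (-21195, 4082).
General solution: x = -21195 + 566t, y = 4082 - 109t for integer t.
x ≥ 0: smallest is -21195 mod 566 = 313 (at t = 38), with y = -60.

313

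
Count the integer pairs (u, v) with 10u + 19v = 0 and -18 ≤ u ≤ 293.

16

gcd(19, 10):
  19 = 1*10 + 9
  10 = 1*9 + 1
  9 = 9*1
so gcd(19, 10) = 1.
Back-substitute for Bézout coefficients:
  1 = 10 - 1*9
  ... = 10*(2) + 19*(-1)
Scale by 0: particular solution (0, 0); reduce u mod 19: (0, 0).
General solution: u = 0 + 19t, v = 0 - 10t for integer t.
-18 ≤ 0 + 19t ≤ 293 gives t ∈ [0, 15], which is 16 values.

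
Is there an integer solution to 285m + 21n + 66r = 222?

yes

gcd(285, 21) = 3  (285 = 13*21 + 12, 21 = 1*12 + 9, 12 = 1*9 + 3, 9 = 3*3).
gcd(3, 66) = 3.
3 divides 222, so integer solutions exist.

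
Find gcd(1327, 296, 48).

1

gcd(1327, 296):
  1327 = 4×296 + 143
  296 = 2×143 + 10
  143 = 14×10 + 3
  10 = 3×3 + 1
  3 = 3×1
so gcd(1327, 296) = 1.
gcd(1, 48) = 1.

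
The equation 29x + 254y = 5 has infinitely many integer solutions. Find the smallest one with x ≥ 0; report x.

79

gcd(254, 29):
  254 = 8×29 + 22
  29 = 1×22 + 7
  22 = 3×7 + 1
  7 = 7×1
so gcd(254, 29) = 1.
1 divides 5, so solutions exist.
Back-substitute for Bézout coefficients:
  1 = 22 - 3×7
  ... = 29×(-35) + 254×(4)
Scale by 5/1 = 5: (x₀, y₀) = (-175, 20).
General solution: x = -175 + 254t, y = 20 - 29t for integer t.
x ≥ 0: smallest is -175 mod 254 = 79 (at t = 1), with y = -9.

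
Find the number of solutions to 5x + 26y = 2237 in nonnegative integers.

17

gcd(26, 5) = 1.
By Bézout, 5*(-5) + 26*(1) = 1.
One solution: (21, 82).
General: x = 21 + 26t, y = 82 - 5t.
x ≥ 0 ⇒ t ≥ 0; y ≥ 0 ⇒ t ≤ 16. So t ∈ [0, 16]: 17 solutions.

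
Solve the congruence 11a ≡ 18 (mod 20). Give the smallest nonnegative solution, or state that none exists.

gcd(20, 11) = 1.
1 divides 18, so solutions exist.
By Bézout, 11×(-9) + 20×(5) = 1.
So 11×(-9) ≡ 1 (mod 20); multiply by 18: a ≡ -162 (mod 20).
Smallest nonnegative: a = -162 mod 20 = 18.

18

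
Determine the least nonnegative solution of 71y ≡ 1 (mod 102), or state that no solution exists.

gcd(102, 71):
  102 = 1·71 + 31
  71 = 2·31 + 9
  31 = 3·9 + 4
  9 = 2·4 + 1
  4 = 4·1
so gcd(102, 71) = 1.
1 divides 1, so solutions exist.
Back-substitute for Bézout coefficients:
  1 = 9 - 2·4
  ... = 71·(23) + 102·(-16)
So 71·(23) ≡ 1 (mod 102); multiply by 1: y ≡ 23 (mod 102).
Smallest nonnegative: y = 23 mod 102 = 23.

23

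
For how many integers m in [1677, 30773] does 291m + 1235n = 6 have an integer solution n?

23

gcd(1235, 291) = 1  (1235 = 4·291 + 71, 291 = 4·71 + 7, 71 = 10·7 + 1, 7 = 7·1).
Back-substituting, 291·(-174) + 1235·(41) = 1.
Scale by 6: particular solution (-1044, 246); reduce m mod 1235: (191, -45).
General solution: m = 191 + 1235t, n = -45 - 291t for integer t.
1677 ≤ 191 + 1235t ≤ 30773 gives t ∈ [2, 24], which is 23 values.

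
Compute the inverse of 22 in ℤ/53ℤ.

gcd(53, 22) = 1  (53 = 2*22 + 9, 22 = 2*9 + 4, 9 = 2*4 + 1, 4 = 4*1).
Back-substituting, 22*(-12) + 53*(5) = 1.
So 22*-12 ≡ 1 (mod 53), and -12 mod 53 = 41.

41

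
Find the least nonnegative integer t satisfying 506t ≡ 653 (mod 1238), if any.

gcd(1238, 506):
  1238 = 2·506 + 226
  506 = 2·226 + 54
  226 = 4·54 + 10
  54 = 5·10 + 4
  10 = 2·4 + 2
  4 = 2·2
so gcd(1238, 506) = 2.
2 does not divide 653, so the congruence has no solution.

no solution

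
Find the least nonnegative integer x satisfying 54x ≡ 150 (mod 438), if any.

gcd(438, 54) = 6  (438 = 8*54 + 6, 54 = 9*6).
6 divides 150, so solutions exist.
Back-substituting, 54*(-8) + 438*(1) = 6.
So 54*(-8) ≡ 6 (mod 438); multiply by 25: x ≡ -200 (mod 73).
Smallest nonnegative: x = -200 mod 73 = 19.

19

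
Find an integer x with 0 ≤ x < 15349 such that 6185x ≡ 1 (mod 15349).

gcd(15349, 6185):
  15349 = 2*6185 + 2979
  6185 = 2*2979 + 227
  2979 = 13*227 + 28
  227 = 8*28 + 3
  28 = 9*3 + 1
  3 = 3*1
so gcd(15349, 6185) = 1.
Back-substitute for Bézout coefficients:
  1 = 28 - 9*3
  ... = 6185*(-4936) + 15349*(1989)
So 6185*-4936 ≡ 1 (mod 15349), and -4936 mod 15349 = 10413.

10413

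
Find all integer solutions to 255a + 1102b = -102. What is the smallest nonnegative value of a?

220

gcd(1102, 255):
  1102 = 4·255 + 82
  255 = 3·82 + 9
  82 = 9·9 + 1
  9 = 9·1
so gcd(1102, 255) = 1.
1 divides -102, so solutions exist.
Back-substitute for Bézout coefficients:
  1 = 82 - 9·9
  ... = 255·(-121) + 1102·(28)
Scale by -102/1 = -102: (a₀, b₀) = (12342, -2856).
General solution: a = 12342 + 1102t, b = -2856 - 255t for integer t.
a ≥ 0: smallest is 12342 mod 1102 = 220 (at t = -11), with b = -51.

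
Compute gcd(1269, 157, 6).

1

gcd(1269, 157):
  1269 = 8×157 + 13
  157 = 12×13 + 1
  13 = 13×1
so gcd(1269, 157) = 1.
gcd(1, 6) = 1.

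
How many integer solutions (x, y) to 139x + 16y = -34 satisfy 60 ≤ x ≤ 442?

gcd(139, 16):
  139 = 8·16 + 11
  16 = 1·11 + 5
  11 = 2·5 + 1
  5 = 5·1
so gcd(139, 16) = 1.
Back-substitute for Bézout coefficients:
  1 = 11 - 2·5
  ... = 139·(3) + 16·(-26)
Scale by -34: particular solution (-102, 884); reduce x mod 16: (10, -89).
General solution: x = 10 + 16t, y = -89 - 139t for integer t.
60 ≤ 10 + 16t ≤ 442 gives t ∈ [4, 27], which is 24 values.

24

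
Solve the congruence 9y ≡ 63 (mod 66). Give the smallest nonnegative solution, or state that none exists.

gcd(66, 9):
  66 = 7·9 + 3
  9 = 3·3
so gcd(66, 9) = 3.
3 divides 63, so solutions exist.
Back-substitute for Bézout coefficients:
  3 = 66 - 7·9
  ... = 9·(-7) + 66·(1)
So 9·(-7) ≡ 3 (mod 66); multiply by 21: y ≡ -147 (mod 22).
Smallest nonnegative: y = -147 mod 22 = 7.

7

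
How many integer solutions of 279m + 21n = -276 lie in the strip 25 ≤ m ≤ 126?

gcd(279, 21) = 3.
By Bézout, 279*(-3) + 21*(40) = 3.
Particular solution: (3, -53).
General solution: m = 3 + 7t, n = -53 - 93t for integer t.
25 ≤ 3 + 7t ≤ 126 gives t ∈ [4, 17], which is 14 values.

14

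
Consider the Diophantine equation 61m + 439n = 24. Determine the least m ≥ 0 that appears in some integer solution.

gcd(439, 61):
  439 = 7*61 + 12
  61 = 5*12 + 1
  12 = 12*1
so gcd(439, 61) = 1.
1 divides 24, so solutions exist.
Back-substitute for Bézout coefficients:
  1 = 61 - 5*12
  ... = 61*(36) + 439*(-5)
Scale by 24/1 = 24: (m₀, n₀) = (864, -120).
General solution: m = 864 + 439t, n = -120 - 61t for integer t.
m ≥ 0: smallest is 864 mod 439 = 425 (at t = -1), with n = -59.

425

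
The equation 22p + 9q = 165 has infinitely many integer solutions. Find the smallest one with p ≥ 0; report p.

3

gcd(22, 9):
  22 = 2·9 + 4
  9 = 2·4 + 1
  4 = 4·1
so gcd(22, 9) = 1.
1 divides 165, so solutions exist.
Back-substitute for Bézout coefficients:
  1 = 9 - 2·4
  ... = 22·(-2) + 9·(5)
Scale by 165/1 = 165: (p₀, q₀) = (-330, 825).
General solution: p = -330 + 9t, q = 825 - 22t for integer t.
p ≥ 0: smallest is -330 mod 9 = 3 (at t = 37), with q = 11.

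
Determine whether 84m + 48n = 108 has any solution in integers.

yes

gcd(84, 48):
  84 = 1*48 + 36
  48 = 1*36 + 12
  36 = 3*12
so gcd(84, 48) = 12.
12 divides 108, so integer solutions exist.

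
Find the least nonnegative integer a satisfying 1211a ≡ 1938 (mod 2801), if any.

2303

gcd(2801, 1211) = 1  (2801 = 2*1211 + 379, 1211 = 3*379 + 74, 379 = 5*74 + 9, 74 = 8*9 + 2, 9 = 4*2 + 1, 2 = 2*1).
1 divides 1938, so solutions exist.
Back-substituting, 1211*(-1249) + 2801*(540) = 1.
So 1211*(-1249) ≡ 1 (mod 2801); multiply by 1938: a ≡ -2420562 (mod 2801).
Smallest nonnegative: a = -2420562 mod 2801 = 2303.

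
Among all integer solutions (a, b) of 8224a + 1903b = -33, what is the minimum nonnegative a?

gcd(8224, 1903) = 1.
1 divides -33, so solutions exist.
By Bézout, 8224*(426) + 1903*(-1841) = 1.
Scale by -33/1 = -33: (a₀, b₀) = (-14058, 60753).
General solution: a = -14058 + 1903t, b = 60753 - 8224t for integer t.
a ≥ 0: smallest is -14058 mod 1903 = 1166 (at t = 8), with b = -5039.

1166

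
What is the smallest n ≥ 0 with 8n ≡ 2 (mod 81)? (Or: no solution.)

61

gcd(81, 8) = 1  (81 = 10·8 + 1, 8 = 8·1).
1 divides 2, so solutions exist.
Back-substituting, 8·(-10) + 81·(1) = 1.
So 8·(-10) ≡ 1 (mod 81); multiply by 2: n ≡ -20 (mod 81).
Smallest nonnegative: n = -20 mod 81 = 61.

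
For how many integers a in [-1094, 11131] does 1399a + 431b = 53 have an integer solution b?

29

gcd(1399, 431):
  1399 = 3*431 + 106
  431 = 4*106 + 7
  106 = 15*7 + 1
  7 = 7*1
so gcd(1399, 431) = 1.
Back-substitute for Bézout coefficients:
  1 = 106 - 15*7
  ... = 1399*(61) + 431*(-198)
Scale by 53: particular solution (3233, -10494); reduce a mod 431: (216, -701).
General solution: a = 216 + 431t, b = -701 - 1399t for integer t.
-1094 ≤ 216 + 431t ≤ 11131 gives t ∈ [-3, 25], which is 29 values.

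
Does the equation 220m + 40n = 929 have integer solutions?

no

gcd(220, 40) = 20  (220 = 5×40 + 20, 40 = 2×20).
20 does not divide 929 (remainder 9), so no integer solutions.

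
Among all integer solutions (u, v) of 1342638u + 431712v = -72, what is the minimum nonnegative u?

gcd(1342638, 431712):
  1342638 = 3*431712 + 47502
  431712 = 9*47502 + 4194
  47502 = 11*4194 + 1368
  4194 = 3*1368 + 90
  1368 = 15*90 + 18
  90 = 5*18
so gcd(1342638, 431712) = 18.
18 divides -72, so solutions exist.
Back-substitute for Bézout coefficients:
  18 = 1368 - 15*90
  ... = 1342638*(4735) + 431712*(-14726)
Scale by -72/18 = -4: (u₀, v₀) = (-18940, 58904).
General solution: u = -18940 + 23984t, v = 58904 - 74591t for integer t.
u ≥ 0: smallest is -18940 mod 23984 = 5044 (at t = 1), with v = -15687.

5044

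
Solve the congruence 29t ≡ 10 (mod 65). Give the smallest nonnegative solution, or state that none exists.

gcd(65, 29) = 1  (65 = 2*29 + 7, 29 = 4*7 + 1, 7 = 7*1).
1 divides 10, so solutions exist.
Back-substituting, 29*(9) + 65*(-4) = 1.
So 29*(9) ≡ 1 (mod 65); multiply by 10: t ≡ 90 (mod 65).
Smallest nonnegative: t = 90 mod 65 = 25.

25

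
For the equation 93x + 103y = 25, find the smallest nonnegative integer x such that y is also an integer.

gcd(103, 93):
  103 = 1×93 + 10
  93 = 9×10 + 3
  10 = 3×3 + 1
  3 = 3×1
so gcd(103, 93) = 1.
1 divides 25, so solutions exist.
Back-substitute for Bézout coefficients:
  1 = 10 - 3×3
  ... = 93×(-31) + 103×(28)
Scale by 25/1 = 25: (x₀, y₀) = (-775, 700).
General solution: x = -775 + 103t, y = 700 - 93t for integer t.
x ≥ 0: smallest is -775 mod 103 = 49 (at t = 8), with y = -44.

49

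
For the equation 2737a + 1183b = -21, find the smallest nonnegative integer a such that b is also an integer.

153

gcd(2737, 1183):
  2737 = 2*1183 + 371
  1183 = 3*371 + 70
  371 = 5*70 + 21
  70 = 3*21 + 7
  21 = 3*7
so gcd(2737, 1183) = 7.
7 divides -21, so solutions exist.
Back-substitute for Bézout coefficients:
  7 = 70 - 3*21
  ... = 2737*(-51) + 1183*(118)
Scale by -21/7 = -3: (a₀, b₀) = (153, -354).
General solution: a = 153 + 169t, b = -354 - 391t for integer t.
a ≥ 0: smallest is 153 mod 169 = 153 (at t = 0), with b = -354.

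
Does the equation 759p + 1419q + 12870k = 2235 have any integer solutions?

gcd(1419, 759) = 33.
gcd(33, 12870) = 33.
33 does not divide 2235 (remainder 24), so no integer solutions.

no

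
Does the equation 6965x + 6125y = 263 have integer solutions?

gcd(6965, 6125) = 35.
35 does not divide 263 (remainder 18), so no integer solutions.

no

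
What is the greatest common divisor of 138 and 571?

1

gcd(571, 138):
  571 = 4*138 + 19
  138 = 7*19 + 5
  19 = 3*5 + 4
  5 = 1*4 + 1
  4 = 4*1
so gcd(571, 138) = 1.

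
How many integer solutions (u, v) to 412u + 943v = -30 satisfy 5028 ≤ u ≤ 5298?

0

gcd(943, 412) = 1.
By Bézout, 412·(103) + 943·(-45) = 1.
Particular solution: (682, -298).
General solution: u = 682 + 943t, v = -298 - 412t for integer t.
5028 ≤ 682 + 943t ≤ 5298 gives t ∈ [5, 4], which is 0 values.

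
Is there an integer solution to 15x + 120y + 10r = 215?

gcd(120, 15) = 15  (120 = 8*15).
gcd(15, 10) = 5.
5 divides 215, so integer solutions exist.

yes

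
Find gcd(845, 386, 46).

gcd(845, 386) = 1  (845 = 2×386 + 73, 386 = 5×73 + 21, 73 = 3×21 + 10, 21 = 2×10 + 1, 10 = 10×1).
gcd(1, 46) = 1.

1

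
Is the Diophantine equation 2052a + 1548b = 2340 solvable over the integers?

yes

gcd(2052, 1548) = 36.
36 divides 2340, so integer solutions exist.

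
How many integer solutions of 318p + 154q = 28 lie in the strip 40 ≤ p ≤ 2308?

30

gcd(318, 154) = 2.
By Bézout, 318·(31) + 154·(-64) = 2.
Particular solution: (49, -101).
General solution: p = 49 + 77t, q = -101 - 159t for integer t.
40 ≤ 49 + 77t ≤ 2308 gives t ∈ [0, 29], which is 30 values.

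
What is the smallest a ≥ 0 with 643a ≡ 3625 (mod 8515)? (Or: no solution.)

2045

gcd(8515, 643) = 1  (8515 = 13·643 + 156, 643 = 4·156 + 19, 156 = 8·19 + 4, 19 = 4·4 + 3, 4 = 1·3 + 1, 3 = 3·1).
1 divides 3625, so solutions exist.
Back-substituting, 643·(-2238) + 8515·(169) = 1.
So 643·(-2238) ≡ 1 (mod 8515); multiply by 3625: a ≡ -8112750 (mod 8515).
Smallest nonnegative: a = -8112750 mod 8515 = 2045.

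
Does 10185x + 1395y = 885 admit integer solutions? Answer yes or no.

yes

gcd(10185, 1395) = 15  (10185 = 7×1395 + 420, 1395 = 3×420 + 135, 420 = 3×135 + 15, 135 = 9×15).
15 divides 885, so integer solutions exist.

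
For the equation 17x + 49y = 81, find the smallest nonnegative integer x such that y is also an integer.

48

gcd(49, 17):
  49 = 2×17 + 15
  17 = 1×15 + 2
  15 = 7×2 + 1
  2 = 2×1
so gcd(49, 17) = 1.
1 divides 81, so solutions exist.
Back-substitute for Bézout coefficients:
  1 = 15 - 7×2
  ... = 17×(-23) + 49×(8)
Scale by 81/1 = 81: (x₀, y₀) = (-1863, 648).
General solution: x = -1863 + 49t, y = 648 - 17t for integer t.
x ≥ 0: smallest is -1863 mod 49 = 48 (at t = 39), with y = -15.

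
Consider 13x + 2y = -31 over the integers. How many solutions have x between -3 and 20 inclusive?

gcd(13, 2) = 1  (13 = 6×2 + 1, 2 = 2×1).
Back-substituting, 13×(1) + 2×(-6) = 1.
Scale by -31: particular solution (-31, 186); reduce x mod 2: (1, -22).
General solution: x = 1 + 2t, y = -22 - 13t for integer t.
-3 ≤ 1 + 2t ≤ 20 gives t ∈ [-2, 9], which is 12 values.

12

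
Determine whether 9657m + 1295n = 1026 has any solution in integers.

gcd(9657, 1295) = 37  (9657 = 7*1295 + 592, 1295 = 2*592 + 111, 592 = 5*111 + 37, 111 = 3*37).
37 does not divide 1026 (remainder 27), so no integer solutions.

no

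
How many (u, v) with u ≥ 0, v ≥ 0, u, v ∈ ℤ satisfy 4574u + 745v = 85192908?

gcd(4574, 745) = 1.
By Bézout, 4574*(-351) + 745*(2155) = 1.
One solution: (207, 113082).
General: u = 207 + 745t, v = 113082 - 4574t.
u ≥ 0 ⇒ t ≥ 0; v ≥ 0 ⇒ t ≤ 24. So t ∈ [0, 24]: 25 solutions.

25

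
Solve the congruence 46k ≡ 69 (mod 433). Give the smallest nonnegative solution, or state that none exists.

218

gcd(433, 46) = 1  (433 = 9·46 + 19, 46 = 2·19 + 8, 19 = 2·8 + 3, 8 = 2·3 + 2, 3 = 1·2 + 1, 2 = 2·1).
1 divides 69, so solutions exist.
Back-substituting, 46·(-160) + 433·(17) = 1.
So 46·(-160) ≡ 1 (mod 433); multiply by 69: k ≡ -11040 (mod 433).
Smallest nonnegative: k = -11040 mod 433 = 218.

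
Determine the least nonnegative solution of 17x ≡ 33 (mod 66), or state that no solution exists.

gcd(66, 17):
  66 = 3×17 + 15
  17 = 1×15 + 2
  15 = 7×2 + 1
  2 = 2×1
so gcd(66, 17) = 1.
1 divides 33, so solutions exist.
Back-substitute for Bézout coefficients:
  1 = 15 - 7×2
  ... = 17×(-31) + 66×(8)
So 17×(-31) ≡ 1 (mod 66); multiply by 33: x ≡ -1023 (mod 66).
Smallest nonnegative: x = -1023 mod 66 = 33.

33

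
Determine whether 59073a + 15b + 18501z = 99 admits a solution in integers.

gcd(59073, 15) = 3.
gcd(3, 18501) = 3.
3 divides 99, so integer solutions exist.

yes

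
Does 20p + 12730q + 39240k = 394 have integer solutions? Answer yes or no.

gcd(12730, 20) = 10  (12730 = 636·20 + 10, 20 = 2·10).
gcd(10, 39240) = 10.
10 does not divide 394 (remainder 4), so no integer solutions.

no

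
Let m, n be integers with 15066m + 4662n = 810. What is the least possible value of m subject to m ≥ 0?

gcd(15066, 4662) = 18.
18 divides 810, so solutions exist.
By Bézout, 15066×(-82) + 4662×(265) = 18.
Scale by 810/18 = 45: (m₀, n₀) = (-3690, 11925).
General solution: m = -3690 + 259t, n = 11925 - 837t for integer t.
m ≥ 0: smallest is -3690 mod 259 = 195 (at t = 15), with n = -630.

195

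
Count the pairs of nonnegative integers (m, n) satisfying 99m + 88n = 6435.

9

gcd(99, 88):
  99 = 1·88 + 11
  88 = 8·11
so gcd(99, 88) = 11.
Back-substitute for Bézout coefficients:
  11 = 99 - 1·88
  ... = 99·(1) + 88·(-1)
Scale by 585: one solution is (585, -585). Reduce m mod 8: (1, 72).
General: m = 1 + 8t, n = 72 - 9t.
m ≥ 0 ⇒ t ≥ 0; n ≥ 0 ⇒ t ≤ 8. So t ∈ [0, 8]: 9 solutions.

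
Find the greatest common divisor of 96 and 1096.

gcd(1096, 96) = 8  (1096 = 11*96 + 40, 96 = 2*40 + 16, 40 = 2*16 + 8, 16 = 2*8).

8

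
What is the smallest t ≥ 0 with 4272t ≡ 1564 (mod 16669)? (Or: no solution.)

4948

gcd(16669, 4272):
  16669 = 3·4272 + 3853
  4272 = 1·3853 + 419
  3853 = 9·419 + 82
  419 = 5·82 + 9
  82 = 9·9 + 1
  9 = 9·1
so gcd(16669, 4272) = 1.
1 divides 1564, so solutions exist.
Back-substitute for Bézout coefficients:
  1 = 82 - 9·9
  ... = 4272·(-1830) + 16669·(469)
So 4272·(-1830) ≡ 1 (mod 16669); multiply by 1564: t ≡ -2862120 (mod 16669).
Smallest nonnegative: t = -2862120 mod 16669 = 4948.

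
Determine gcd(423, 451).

1

gcd(451, 423) = 1  (451 = 1*423 + 28, 423 = 15*28 + 3, 28 = 9*3 + 1, 3 = 3*1).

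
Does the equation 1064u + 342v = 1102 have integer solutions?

yes

gcd(1064, 342):
  1064 = 3*342 + 38
  342 = 9*38
so gcd(1064, 342) = 38.
38 divides 1102, so integer solutions exist.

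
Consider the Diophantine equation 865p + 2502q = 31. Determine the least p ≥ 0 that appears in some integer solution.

1669

gcd(2502, 865):
  2502 = 2*865 + 772
  865 = 1*772 + 93
  772 = 8*93 + 28
  93 = 3*28 + 9
  28 = 3*9 + 1
  9 = 9*1
so gcd(2502, 865) = 1.
1 divides 31, so solutions exist.
Back-substitute for Bézout coefficients:
  1 = 28 - 3*9
  ... = 865*(-269) + 2502*(93)
Scale by 31/1 = 31: (p₀, q₀) = (-8339, 2883).
General solution: p = -8339 + 2502t, q = 2883 - 865t for integer t.
p ≥ 0: smallest is -8339 mod 2502 = 1669 (at t = 4), with q = -577.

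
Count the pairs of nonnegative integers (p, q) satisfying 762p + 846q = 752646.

7

gcd(846, 762) = 6  (846 = 1·762 + 84, 762 = 9·84 + 6, 84 = 14·6).
Back-substituting, 762·(10) + 846·(-9) = 6.
Scale by 125441: one solution is (1254410, -1128969). Reduce p mod 141: (74, 823).
General: p = 74 + 141t, q = 823 - 127t.
p ≥ 0 ⇒ t ≥ 0; q ≥ 0 ⇒ t ≤ 6. So t ∈ [0, 6]: 7 solutions.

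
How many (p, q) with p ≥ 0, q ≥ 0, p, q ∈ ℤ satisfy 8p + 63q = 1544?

gcd(63, 8) = 1  (63 = 7*8 + 7, 8 = 1*7 + 1, 7 = 7*1).
Back-substituting, 8*(8) + 63*(-1) = 1.
Scale by 1544: one solution is (12352, -1544). Reduce p mod 63: (4, 24).
General: p = 4 + 63t, q = 24 - 8t.
p ≥ 0 ⇒ t ≥ 0; q ≥ 0 ⇒ t ≤ 3. So t ∈ [0, 3]: 4 solutions.

4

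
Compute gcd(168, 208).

8

gcd(208, 168):
  208 = 1×168 + 40
  168 = 4×40 + 8
  40 = 5×8
so gcd(208, 168) = 8.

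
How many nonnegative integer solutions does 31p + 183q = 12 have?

gcd(183, 31) = 1.
By Bézout, 31×(-59) + 183×(10) = 1.
One solution: (24, -4).
General: p = 24 + 183t, q = -4 - 31t.
p ≥ 0 ⇒ t ≥ 0; q ≥ 0 ⇒ t ≤ -1. So t ∈ [0, -1]: 0 solutions.

0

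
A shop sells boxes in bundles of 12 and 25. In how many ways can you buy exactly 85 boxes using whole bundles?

1

Need nonnegative integers with 12j + 25k = 85.
gcd(12, 25) = 1, and 12·(-2) + 25·(1) = 1.
So (j₀, k₀) = (-170, 85); general j = -170 + 25t, k = 85 - 12t.
j ≥ 0 ⇒ t ≥ 7; k ≥ 0 ⇒ t ≤ 7. That's 1 value of t.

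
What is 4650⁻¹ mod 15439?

13583

gcd(15439, 4650) = 1  (15439 = 3*4650 + 1489, 4650 = 3*1489 + 183, 1489 = 8*183 + 25, 183 = 7*25 + 8, 25 = 3*8 + 1, 8 = 8*1).
Back-substituting, 4650*(-1856) + 15439*(559) = 1.
So 4650*-1856 ≡ 1 (mod 15439), and -1856 mod 15439 = 13583.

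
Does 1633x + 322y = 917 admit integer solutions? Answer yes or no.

gcd(1633, 322) = 23  (1633 = 5×322 + 23, 322 = 14×23).
23 does not divide 917 (remainder 20), so no integer solutions.

no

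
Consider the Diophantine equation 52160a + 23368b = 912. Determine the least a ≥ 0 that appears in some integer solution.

1060

gcd(52160, 23368) = 8.
8 divides 912, so solutions exist.
By Bézout, 52160*(573) + 23368*(-1279) = 8.
Scale by 912/8 = 114: (a₀, b₀) = (65322, -145806).
General solution: a = 65322 + 2921t, b = -145806 - 6520t for integer t.
a ≥ 0: smallest is 65322 mod 2921 = 1060 (at t = -22), with b = -2366.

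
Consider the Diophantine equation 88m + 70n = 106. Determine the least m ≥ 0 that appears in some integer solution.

gcd(88, 70):
  88 = 1*70 + 18
  70 = 3*18 + 16
  18 = 1*16 + 2
  16 = 8*2
so gcd(88, 70) = 2.
2 divides 106, so solutions exist.
Back-substitute for Bézout coefficients:
  2 = 18 - 1*16
  ... = 88*(4) + 70*(-5)
Scale by 106/2 = 53: (m₀, n₀) = (212, -265).
General solution: m = 212 + 35t, n = -265 - 44t for integer t.
m ≥ 0: smallest is 212 mod 35 = 2 (at t = -6), with n = -1.

2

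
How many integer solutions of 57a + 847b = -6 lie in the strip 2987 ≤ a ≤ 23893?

25

gcd(847, 57) = 1  (847 = 14*57 + 49, 57 = 1*49 + 8, 49 = 6*8 + 1, 8 = 8*1).
Back-substituting, 57*(-104) + 847*(7) = 1.
Scale by -6: particular solution (624, -42); reduce a mod 847: (624, -42).
General solution: a = 624 + 847t, b = -42 - 57t for integer t.
2987 ≤ 624 + 847t ≤ 23893 gives t ∈ [3, 27], which is 25 values.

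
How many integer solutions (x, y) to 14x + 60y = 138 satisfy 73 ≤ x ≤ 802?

gcd(60, 14) = 2  (60 = 4×14 + 4, 14 = 3×4 + 2, 4 = 2×2).
Back-substituting, 14×(13) + 60×(-3) = 2.
Scale by 69: particular solution (897, -207); reduce x mod 30: (27, -4).
General solution: x = 27 + 30t, y = -4 - 7t for integer t.
73 ≤ 27 + 30t ≤ 802 gives t ∈ [2, 25], which is 24 values.

24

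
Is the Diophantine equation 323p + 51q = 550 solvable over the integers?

gcd(323, 51) = 17  (323 = 6*51 + 17, 51 = 3*17).
17 does not divide 550 (remainder 6), so no integer solutions.

no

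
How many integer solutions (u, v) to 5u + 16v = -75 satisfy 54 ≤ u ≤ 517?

gcd(16, 5) = 1.
By Bézout, 5·(-3) + 16·(1) = 1.
Particular solution: (1, -5).
General solution: u = 1 + 16t, v = -5 - 5t for integer t.
54 ≤ 1 + 16t ≤ 517 gives t ∈ [4, 32], which is 29 values.

29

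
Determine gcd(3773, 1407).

7

gcd(3773, 1407):
  3773 = 2×1407 + 959
  1407 = 1×959 + 448
  959 = 2×448 + 63
  448 = 7×63 + 7
  63 = 9×7
so gcd(3773, 1407) = 7.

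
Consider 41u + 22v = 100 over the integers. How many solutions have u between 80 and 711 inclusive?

gcd(41, 22) = 1  (41 = 1×22 + 19, 22 = 1×19 + 3, 19 = 6×3 + 1, 3 = 3×1).
Back-substituting, 41×(7) + 22×(-13) = 1.
Scale by 100: particular solution (700, -1300); reduce u mod 22: (18, -29).
General solution: u = 18 + 22t, v = -29 - 41t for integer t.
80 ≤ 18 + 22t ≤ 711 gives t ∈ [3, 31], which is 29 values.

29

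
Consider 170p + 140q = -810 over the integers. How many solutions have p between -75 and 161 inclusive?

gcd(170, 140):
  170 = 1*140 + 30
  140 = 4*30 + 20
  30 = 1*20 + 10
  20 = 2*10
so gcd(170, 140) = 10.
Back-substitute for Bézout coefficients:
  10 = 30 - 1*20
  ... = 170*(5) + 140*(-6)
Scale by -81: particular solution (-405, 486); reduce p mod 14: (1, -7).
General solution: p = 1 + 14t, q = -7 - 17t for integer t.
-75 ≤ 1 + 14t ≤ 161 gives t ∈ [-5, 11], which is 17 values.

17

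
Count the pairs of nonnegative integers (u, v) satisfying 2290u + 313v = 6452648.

gcd(2290, 313) = 1.
By Bézout, 2290*(-98) + 313*(717) = 1.
One solution: (30, 20396).
General: u = 30 + 313t, v = 20396 - 2290t.
u ≥ 0 ⇒ t ≥ 0; v ≥ 0 ⇒ t ≤ 8. So t ∈ [0, 8]: 9 solutions.

9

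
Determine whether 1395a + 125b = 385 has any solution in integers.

yes

gcd(1395, 125) = 5.
5 divides 385, so integer solutions exist.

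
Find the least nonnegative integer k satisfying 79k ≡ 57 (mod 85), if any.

33

gcd(85, 79) = 1  (85 = 1*79 + 6, 79 = 13*6 + 1, 6 = 6*1).
1 divides 57, so solutions exist.
Back-substituting, 79*(14) + 85*(-13) = 1.
So 79*(14) ≡ 1 (mod 85); multiply by 57: k ≡ 798 (mod 85).
Smallest nonnegative: k = 798 mod 85 = 33.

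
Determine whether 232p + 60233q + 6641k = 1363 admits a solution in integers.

gcd(60233, 232):
  60233 = 259·232 + 145
  232 = 1·145 + 87
  145 = 1·87 + 58
  87 = 1·58 + 29
  58 = 2·29
so gcd(60233, 232) = 29.
gcd(29, 6641) = 29.
29 divides 1363, so integer solutions exist.

yes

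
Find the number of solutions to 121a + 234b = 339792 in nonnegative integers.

gcd(234, 121) = 1.
By Bézout, 121×(-29) + 234×(15) = 1.
One solution: (6, 1449).
General: a = 6 + 234t, b = 1449 - 121t.
a ≥ 0 ⇒ t ≥ 0; b ≥ 0 ⇒ t ≤ 11. So t ∈ [0, 11]: 12 solutions.

12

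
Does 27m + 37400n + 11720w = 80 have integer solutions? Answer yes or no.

gcd(37400, 27):
  37400 = 1385·27 + 5
  27 = 5·5 + 2
  5 = 2·2 + 1
  2 = 2·1
so gcd(37400, 27) = 1.
gcd(1, 11720) = 1.
1 divides 80, so integer solutions exist.

yes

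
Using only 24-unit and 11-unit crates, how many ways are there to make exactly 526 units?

Need nonnegative integers with 24j + 11k = 526.
gcd(24, 11) = 1, and 24·(-5) + 11·(11) = 1.
So (j₀, k₀) = (-2630, 5786); general j = -2630 + 11t, k = 5786 - 24t.
j ≥ 0 ⇒ t ≥ 240; k ≥ 0 ⇒ t ≤ 241. That's 2 values of t.

2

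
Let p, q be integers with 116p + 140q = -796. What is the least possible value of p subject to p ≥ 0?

4

gcd(140, 116) = 4.
4 divides -796, so solutions exist.
By Bézout, 116×(-6) + 140×(5) = 4.
Scale by -796/4 = -199: (p₀, q₀) = (1194, -995).
General solution: p = 1194 + 35t, q = -995 - 29t for integer t.
p ≥ 0: smallest is 1194 mod 35 = 4 (at t = -34), with q = -9.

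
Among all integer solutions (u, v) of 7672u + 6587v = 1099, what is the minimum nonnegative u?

gcd(7672, 6587) = 7.
7 divides 1099, so solutions exist.
By Bézout, 7672·(85) + 6587·(-99) = 7.
Scale by 1099/7 = 157: (u₀, v₀) = (13345, -15543).
General solution: u = 13345 + 941t, v = -15543 - 1096t for integer t.
u ≥ 0: smallest is 13345 mod 941 = 171 (at t = -14), with v = -199.

171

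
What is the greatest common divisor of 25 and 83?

1

gcd(83, 25) = 1  (83 = 3×25 + 8, 25 = 3×8 + 1, 8 = 8×1).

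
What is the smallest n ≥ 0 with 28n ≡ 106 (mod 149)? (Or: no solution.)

gcd(149, 28) = 1.
1 divides 106, so solutions exist.
By Bézout, 28×(16) + 149×(-3) = 1.
So 28×(16) ≡ 1 (mod 149); multiply by 106: n ≡ 1696 (mod 149).
Smallest nonnegative: n = 1696 mod 149 = 57.

57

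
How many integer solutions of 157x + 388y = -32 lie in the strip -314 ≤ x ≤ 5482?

15

gcd(388, 157) = 1.
By Bézout, 157*(173) + 388*(-70) = 1.
Particular solution: (284, -115).
General solution: x = 284 + 388t, y = -115 - 157t for integer t.
-314 ≤ 284 + 388t ≤ 5482 gives t ∈ [-1, 13], which is 15 values.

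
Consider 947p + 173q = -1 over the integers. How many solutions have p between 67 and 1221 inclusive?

7

gcd(947, 173):
  947 = 5·173 + 82
  173 = 2·82 + 9
  82 = 9·9 + 1
  9 = 9·1
so gcd(947, 173) = 1.
Back-substitute for Bézout coefficients:
  1 = 82 - 9·9
  ... = 947·(19) + 173·(-104)
Scale by -1: particular solution (-19, 104); reduce p mod 173: (154, -843).
General solution: p = 154 + 173t, q = -843 - 947t for integer t.
67 ≤ 154 + 173t ≤ 1221 gives t ∈ [0, 6], which is 7 values.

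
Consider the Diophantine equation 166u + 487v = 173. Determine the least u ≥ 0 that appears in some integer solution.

gcd(487, 166):
  487 = 2×166 + 155
  166 = 1×155 + 11
  155 = 14×11 + 1
  11 = 11×1
so gcd(487, 166) = 1.
1 divides 173, so solutions exist.
Back-substitute for Bézout coefficients:
  1 = 155 - 14×11
  ... = 166×(-44) + 487×(15)
Scale by 173/1 = 173: (u₀, v₀) = (-7612, 2595).
General solution: u = -7612 + 487t, v = 2595 - 166t for integer t.
u ≥ 0: smallest is -7612 mod 487 = 180 (at t = 16), with v = -61.

180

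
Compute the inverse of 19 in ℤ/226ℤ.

gcd(226, 19) = 1  (226 = 11×19 + 17, 19 = 1×17 + 2, 17 = 8×2 + 1, 2 = 2×1).
Back-substituting, 19×(-107) + 226×(9) = 1.
So 19×-107 ≡ 1 (mod 226), and -107 mod 226 = 119.

119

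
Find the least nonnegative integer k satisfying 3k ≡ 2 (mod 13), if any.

5

gcd(13, 3):
  13 = 4·3 + 1
  3 = 3·1
so gcd(13, 3) = 1.
1 divides 2, so solutions exist.
Back-substitute for Bézout coefficients:
  1 = 13 - 4·3
  ... = 3·(-4) + 13·(1)
So 3·(-4) ≡ 1 (mod 13); multiply by 2: k ≡ -8 (mod 13).
Smallest nonnegative: k = -8 mod 13 = 5.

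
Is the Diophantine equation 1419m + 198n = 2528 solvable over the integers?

no

gcd(1419, 198) = 33.
33 does not divide 2528 (remainder 20), so no integer solutions.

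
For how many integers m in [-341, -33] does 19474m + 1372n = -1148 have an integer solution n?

3

gcd(19474, 1372) = 14.
By Bézout, 19474*(31) + 1372*(-440) = 14.
Particular solution: (6, -86).
General solution: m = 6 + 98t, n = -86 - 1391t for integer t.
-341 ≤ 6 + 98t ≤ -33 gives t ∈ [-3, -1], which is 3 values.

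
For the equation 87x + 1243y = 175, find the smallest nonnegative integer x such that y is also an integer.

gcd(1243, 87) = 1.
1 divides 175, so solutions exist.
By Bézout, 87·(-100) + 1243·(7) = 1.
Scale by 175/1 = 175: (x₀, y₀) = (-17500, 1225).
General solution: x = -17500 + 1243t, y = 1225 - 87t for integer t.
x ≥ 0: smallest is -17500 mod 1243 = 1145 (at t = 15), with y = -80.

1145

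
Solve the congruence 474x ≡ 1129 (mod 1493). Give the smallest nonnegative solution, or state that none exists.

gcd(1493, 474) = 1.
1 divides 1129, so solutions exist.
By Bézout, 474×(-715) + 1493×(227) = 1.
So 474×(-715) ≡ 1 (mod 1493); multiply by 1129: x ≡ -807235 (mod 1493).
Smallest nonnegative: x = -807235 mod 1493 = 478.

478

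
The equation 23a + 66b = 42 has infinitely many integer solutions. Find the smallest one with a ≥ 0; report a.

gcd(66, 23) = 1.
1 divides 42, so solutions exist.
By Bézout, 23*(23) + 66*(-8) = 1.
Scale by 42/1 = 42: (a₀, b₀) = (966, -336).
General solution: a = 966 + 66t, b = -336 - 23t for integer t.
a ≥ 0: smallest is 966 mod 66 = 42 (at t = -14), with b = -14.

42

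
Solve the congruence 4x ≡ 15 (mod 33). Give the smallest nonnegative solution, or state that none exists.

12

gcd(33, 4) = 1.
1 divides 15, so solutions exist.
By Bézout, 4·(-8) + 33·(1) = 1.
So 4·(-8) ≡ 1 (mod 33); multiply by 15: x ≡ -120 (mod 33).
Smallest nonnegative: x = -120 mod 33 = 12.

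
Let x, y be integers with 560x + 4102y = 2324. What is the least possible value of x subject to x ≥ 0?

136

gcd(4102, 560) = 14.
14 divides 2324, so solutions exist.
By Bézout, 560·(22) + 4102·(-3) = 14.
Scale by 2324/14 = 166: (x₀, y₀) = (3652, -498).
General solution: x = 3652 + 293t, y = -498 - 40t for integer t.
x ≥ 0: smallest is 3652 mod 293 = 136 (at t = -12), with y = -18.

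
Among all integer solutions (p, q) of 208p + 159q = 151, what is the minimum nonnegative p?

gcd(208, 159) = 1  (208 = 1·159 + 49, 159 = 3·49 + 12, 49 = 4·12 + 1, 12 = 12·1).
1 divides 151, so solutions exist.
Back-substituting, 208·(13) + 159·(-17) = 1.
Scale by 151/1 = 151: (p₀, q₀) = (1963, -2567).
General solution: p = 1963 + 159t, q = -2567 - 208t for integer t.
p ≥ 0: smallest is 1963 mod 159 = 55 (at t = -12), with q = -71.

55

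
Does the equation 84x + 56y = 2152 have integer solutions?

gcd(84, 56):
  84 = 1*56 + 28
  56 = 2*28
so gcd(84, 56) = 28.
28 does not divide 2152 (remainder 24), so no integer solutions.

no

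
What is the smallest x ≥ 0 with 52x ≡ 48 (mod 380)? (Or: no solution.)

74

gcd(380, 52) = 4  (380 = 7*52 + 16, 52 = 3*16 + 4, 16 = 4*4).
4 divides 48, so solutions exist.
Back-substituting, 52*(22) + 380*(-3) = 4.
So 52*(22) ≡ 4 (mod 380); multiply by 12: x ≡ 264 (mod 95).
Smallest nonnegative: x = 264 mod 95 = 74.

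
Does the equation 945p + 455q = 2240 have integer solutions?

gcd(945, 455) = 35  (945 = 2·455 + 35, 455 = 13·35).
35 divides 2240, so integer solutions exist.

yes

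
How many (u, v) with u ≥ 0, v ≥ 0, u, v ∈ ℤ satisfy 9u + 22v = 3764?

gcd(22, 9):
  22 = 2×9 + 4
  9 = 2×4 + 1
  4 = 4×1
so gcd(22, 9) = 1.
Back-substitute for Bézout coefficients:
  1 = 9 - 2×4
  ... = 9×(5) + 22×(-2)
Scale by 3764: one solution is (18820, -7528). Reduce u mod 22: (10, 167).
General: u = 10 + 22t, v = 167 - 9t.
u ≥ 0 ⇒ t ≥ 0; v ≥ 0 ⇒ t ≤ 18. So t ∈ [0, 18]: 19 solutions.

19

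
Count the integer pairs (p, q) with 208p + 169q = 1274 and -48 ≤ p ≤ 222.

gcd(208, 169) = 13  (208 = 1·169 + 39, 169 = 4·39 + 13, 39 = 3·13).
Back-substituting, 208·(-4) + 169·(5) = 13.
Scale by 98: particular solution (-392, 490); reduce p mod 13: (11, -6).
General solution: p = 11 + 13t, q = -6 - 16t for integer t.
-48 ≤ 11 + 13t ≤ 222 gives t ∈ [-4, 16], which is 21 values.

21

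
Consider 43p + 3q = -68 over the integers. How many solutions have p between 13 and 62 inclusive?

gcd(43, 3) = 1  (43 = 14·3 + 1, 3 = 3·1).
Back-substituting, 43·(1) + 3·(-14) = 1.
Scale by -68: particular solution (-68, 952); reduce p mod 3: (1, -37).
General solution: p = 1 + 3t, q = -37 - 43t for integer t.
13 ≤ 1 + 3t ≤ 62 gives t ∈ [4, 20], which is 17 values.

17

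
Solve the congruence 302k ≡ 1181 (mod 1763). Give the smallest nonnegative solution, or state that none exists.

gcd(1763, 302) = 1  (1763 = 5·302 + 253, 302 = 1·253 + 49, 253 = 5·49 + 8, 49 = 6·8 + 1, 8 = 8·1).
1 divides 1181, so solutions exist.
Back-substituting, 302·(216) + 1763·(-37) = 1.
So 302·(216) ≡ 1 (mod 1763); multiply by 1181: k ≡ 255096 (mod 1763).
Smallest nonnegative: k = 255096 mod 1763 = 1224.

1224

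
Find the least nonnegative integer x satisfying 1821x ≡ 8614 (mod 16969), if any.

gcd(16969, 1821) = 1.
1 divides 8614, so solutions exist.
By Bézout, 1821·(-5237) + 16969·(562) = 1.
So 1821·(-5237) ≡ 1 (mod 16969); multiply by 8614: x ≡ -45111518 (mod 16969).
Smallest nonnegative: x = -45111518 mod 16969 = 9053.

9053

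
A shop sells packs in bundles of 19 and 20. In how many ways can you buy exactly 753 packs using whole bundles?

Need nonnegative integers with 19j + 20k = 753.
gcd(19, 20) = 1, and 19·(-1) + 20·(1) = 1.
So (j₀, k₀) = (-753, 753); general j = -753 + 20t, k = 753 - 19t.
j ≥ 0 ⇒ t ≥ 38; k ≥ 0 ⇒ t ≤ 39. That's 2 values of t.

2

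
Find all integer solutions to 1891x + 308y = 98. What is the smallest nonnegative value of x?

210

gcd(1891, 308) = 1  (1891 = 6·308 + 43, 308 = 7·43 + 7, 43 = 6·7 + 1, 7 = 7·1).
1 divides 98, so solutions exist.
Back-substituting, 1891·(43) + 308·(-264) = 1.
Scale by 98/1 = 98: (x₀, y₀) = (4214, -25872).
General solution: x = 4214 + 308t, y = -25872 - 1891t for integer t.
x ≥ 0: smallest is 4214 mod 308 = 210 (at t = -13), with y = -1289.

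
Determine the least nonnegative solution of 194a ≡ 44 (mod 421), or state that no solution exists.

278

gcd(421, 194) = 1.
1 divides 44, so solutions exist.
By Bézout, 194·(102) + 421·(-47) = 1.
So 194·(102) ≡ 1 (mod 421); multiply by 44: a ≡ 4488 (mod 421).
Smallest nonnegative: a = 4488 mod 421 = 278.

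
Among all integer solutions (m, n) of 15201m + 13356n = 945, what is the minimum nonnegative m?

gcd(15201, 13356):
  15201 = 1·13356 + 1845
  13356 = 7·1845 + 441
  1845 = 4·441 + 81
  441 = 5·81 + 36
  81 = 2·36 + 9
  36 = 4·9
so gcd(15201, 13356) = 9.
9 divides 945, so solutions exist.
Back-substitute for Bézout coefficients:
  9 = 81 - 2·36
  ... = 15201·(333) + 13356·(-379)
Scale by 945/9 = 105: (m₀, n₀) = (34965, -39795).
General solution: m = 34965 + 1484t, n = -39795 - 1689t for integer t.
m ≥ 0: smallest is 34965 mod 1484 = 833 (at t = -23), with n = -948.

833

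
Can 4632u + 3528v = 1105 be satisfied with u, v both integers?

gcd(4632, 3528) = 24.
24 does not divide 1105 (remainder 1), so no integer solutions.

no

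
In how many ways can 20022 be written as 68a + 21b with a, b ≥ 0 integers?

gcd(68, 21) = 1  (68 = 3×21 + 5, 21 = 4×5 + 1, 5 = 5×1).
Back-substituting, 68×(-4) + 21×(13) = 1.
Scale by 20022: one solution is (-80088, 260286). Reduce a mod 21: (6, 934).
General: a = 6 + 21t, b = 934 - 68t.
a ≥ 0 ⇒ t ≥ 0; b ≥ 0 ⇒ t ≤ 13. So t ∈ [0, 13]: 14 solutions.

14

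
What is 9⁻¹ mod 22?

gcd(22, 9):
  22 = 2·9 + 4
  9 = 2·4 + 1
  4 = 4·1
so gcd(22, 9) = 1.
Back-substitute for Bézout coefficients:
  1 = 9 - 2·4
  ... = 9·(5) + 22·(-2)
So 9·5 ≡ 1 (mod 22), and 5 mod 22 = 5.

5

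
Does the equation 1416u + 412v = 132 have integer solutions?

yes

gcd(1416, 412):
  1416 = 3*412 + 180
  412 = 2*180 + 52
  180 = 3*52 + 24
  52 = 2*24 + 4
  24 = 6*4
so gcd(1416, 412) = 4.
4 divides 132, so integer solutions exist.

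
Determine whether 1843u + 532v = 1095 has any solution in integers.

gcd(1843, 532) = 19  (1843 = 3×532 + 247, 532 = 2×247 + 38, 247 = 6×38 + 19, 38 = 2×19).
19 does not divide 1095 (remainder 12), so no integer solutions.

no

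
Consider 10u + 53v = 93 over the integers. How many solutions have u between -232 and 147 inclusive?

gcd(53, 10):
  53 = 5·10 + 3
  10 = 3·3 + 1
  3 = 3·1
so gcd(53, 10) = 1.
Back-substitute for Bézout coefficients:
  1 = 10 - 3·3
  ... = 10·(16) + 53·(-3)
Scale by 93: particular solution (1488, -279); reduce u mod 53: (4, 1).
General solution: u = 4 + 53t, v = 1 - 10t for integer t.
-232 ≤ 4 + 53t ≤ 147 gives t ∈ [-4, 2], which is 7 values.

7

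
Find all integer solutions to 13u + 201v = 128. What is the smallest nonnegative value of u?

gcd(201, 13):
  201 = 15×13 + 6
  13 = 2×6 + 1
  6 = 6×1
so gcd(201, 13) = 1.
1 divides 128, so solutions exist.
Back-substitute for Bézout coefficients:
  1 = 13 - 2×6
  ... = 13×(31) + 201×(-2)
Scale by 128/1 = 128: (u₀, v₀) = (3968, -256).
General solution: u = 3968 + 201t, v = -256 - 13t for integer t.
u ≥ 0: smallest is 3968 mod 201 = 149 (at t = -19), with v = -9.

149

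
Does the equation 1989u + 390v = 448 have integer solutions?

no

gcd(1989, 390):
  1989 = 5*390 + 39
  390 = 10*39
so gcd(1989, 390) = 39.
39 does not divide 448 (remainder 19), so no integer solutions.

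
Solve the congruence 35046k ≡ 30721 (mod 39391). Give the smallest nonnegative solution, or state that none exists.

no solution

gcd(39391, 35046) = 11.
11 does not divide 30721, so the congruence has no solution.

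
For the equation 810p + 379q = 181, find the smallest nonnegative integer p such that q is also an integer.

244

gcd(810, 379) = 1.
1 divides 181, so solutions exist.
By Bézout, 810*(-51) + 379*(109) = 1.
Scale by 181/1 = 181: (p₀, q₀) = (-9231, 19729).
General solution: p = -9231 + 379t, q = 19729 - 810t for integer t.
p ≥ 0: smallest is -9231 mod 379 = 244 (at t = 25), with q = -521.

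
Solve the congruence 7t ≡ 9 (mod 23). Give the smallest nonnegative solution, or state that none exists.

21

gcd(23, 7) = 1  (23 = 3*7 + 2, 7 = 3*2 + 1, 2 = 2*1).
1 divides 9, so solutions exist.
Back-substituting, 7*(10) + 23*(-3) = 1.
So 7*(10) ≡ 1 (mod 23); multiply by 9: t ≡ 90 (mod 23).
Smallest nonnegative: t = 90 mod 23 = 21.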